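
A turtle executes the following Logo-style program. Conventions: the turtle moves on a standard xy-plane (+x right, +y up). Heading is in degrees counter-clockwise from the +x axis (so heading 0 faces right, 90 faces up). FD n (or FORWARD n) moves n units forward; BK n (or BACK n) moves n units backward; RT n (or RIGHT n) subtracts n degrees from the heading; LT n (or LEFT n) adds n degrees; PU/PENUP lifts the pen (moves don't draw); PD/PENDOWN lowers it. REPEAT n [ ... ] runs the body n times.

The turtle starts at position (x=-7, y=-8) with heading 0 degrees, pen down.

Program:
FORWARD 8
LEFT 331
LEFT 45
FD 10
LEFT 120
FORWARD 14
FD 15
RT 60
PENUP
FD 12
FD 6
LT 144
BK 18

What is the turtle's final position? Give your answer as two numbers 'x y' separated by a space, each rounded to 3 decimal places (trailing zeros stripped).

Executing turtle program step by step:
Start: pos=(-7,-8), heading=0, pen down
FD 8: (-7,-8) -> (1,-8) [heading=0, draw]
LT 331: heading 0 -> 331
LT 45: heading 331 -> 16
FD 10: (1,-8) -> (10.613,-5.244) [heading=16, draw]
LT 120: heading 16 -> 136
FD 14: (10.613,-5.244) -> (0.542,4.482) [heading=136, draw]
FD 15: (0.542,4.482) -> (-10.248,14.901) [heading=136, draw]
RT 60: heading 136 -> 76
PU: pen up
FD 12: (-10.248,14.901) -> (-7.345,26.545) [heading=76, move]
FD 6: (-7.345,26.545) -> (-5.894,32.367) [heading=76, move]
LT 144: heading 76 -> 220
BK 18: (-5.894,32.367) -> (7.895,43.937) [heading=220, move]
Final: pos=(7.895,43.937), heading=220, 4 segment(s) drawn

Answer: 7.895 43.937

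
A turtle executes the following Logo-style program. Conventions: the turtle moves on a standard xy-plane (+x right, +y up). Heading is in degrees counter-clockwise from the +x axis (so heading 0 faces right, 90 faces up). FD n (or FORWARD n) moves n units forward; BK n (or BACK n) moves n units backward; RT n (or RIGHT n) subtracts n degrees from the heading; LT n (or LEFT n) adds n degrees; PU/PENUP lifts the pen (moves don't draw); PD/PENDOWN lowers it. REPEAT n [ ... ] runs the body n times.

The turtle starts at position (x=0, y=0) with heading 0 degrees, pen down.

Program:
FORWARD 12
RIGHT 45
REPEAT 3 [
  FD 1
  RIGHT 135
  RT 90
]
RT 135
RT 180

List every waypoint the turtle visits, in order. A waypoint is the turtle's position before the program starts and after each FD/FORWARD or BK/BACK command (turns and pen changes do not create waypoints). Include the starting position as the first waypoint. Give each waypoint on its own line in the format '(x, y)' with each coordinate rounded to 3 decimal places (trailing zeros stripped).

Executing turtle program step by step:
Start: pos=(0,0), heading=0, pen down
FD 12: (0,0) -> (12,0) [heading=0, draw]
RT 45: heading 0 -> 315
REPEAT 3 [
  -- iteration 1/3 --
  FD 1: (12,0) -> (12.707,-0.707) [heading=315, draw]
  RT 135: heading 315 -> 180
  RT 90: heading 180 -> 90
  -- iteration 2/3 --
  FD 1: (12.707,-0.707) -> (12.707,0.293) [heading=90, draw]
  RT 135: heading 90 -> 315
  RT 90: heading 315 -> 225
  -- iteration 3/3 --
  FD 1: (12.707,0.293) -> (12,-0.414) [heading=225, draw]
  RT 135: heading 225 -> 90
  RT 90: heading 90 -> 0
]
RT 135: heading 0 -> 225
RT 180: heading 225 -> 45
Final: pos=(12,-0.414), heading=45, 4 segment(s) drawn
Waypoints (5 total):
(0, 0)
(12, 0)
(12.707, -0.707)
(12.707, 0.293)
(12, -0.414)

Answer: (0, 0)
(12, 0)
(12.707, -0.707)
(12.707, 0.293)
(12, -0.414)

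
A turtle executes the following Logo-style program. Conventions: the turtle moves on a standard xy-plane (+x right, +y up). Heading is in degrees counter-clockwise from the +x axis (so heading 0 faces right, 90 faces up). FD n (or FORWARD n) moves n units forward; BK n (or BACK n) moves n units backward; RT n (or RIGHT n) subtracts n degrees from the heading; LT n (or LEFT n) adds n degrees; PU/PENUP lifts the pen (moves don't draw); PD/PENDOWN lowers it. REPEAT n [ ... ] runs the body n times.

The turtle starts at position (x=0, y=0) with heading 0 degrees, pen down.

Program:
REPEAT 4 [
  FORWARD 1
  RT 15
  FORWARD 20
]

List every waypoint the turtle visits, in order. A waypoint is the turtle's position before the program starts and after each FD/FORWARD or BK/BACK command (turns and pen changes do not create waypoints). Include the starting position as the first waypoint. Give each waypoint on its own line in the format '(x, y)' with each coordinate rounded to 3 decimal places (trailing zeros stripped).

Answer: (0, 0)
(1, 0)
(20.319, -5.176)
(21.284, -5.435)
(38.605, -15.435)
(39.471, -15.935)
(53.613, -30.077)
(54.32, -30.784)
(64.32, -48.105)

Derivation:
Executing turtle program step by step:
Start: pos=(0,0), heading=0, pen down
REPEAT 4 [
  -- iteration 1/4 --
  FD 1: (0,0) -> (1,0) [heading=0, draw]
  RT 15: heading 0 -> 345
  FD 20: (1,0) -> (20.319,-5.176) [heading=345, draw]
  -- iteration 2/4 --
  FD 1: (20.319,-5.176) -> (21.284,-5.435) [heading=345, draw]
  RT 15: heading 345 -> 330
  FD 20: (21.284,-5.435) -> (38.605,-15.435) [heading=330, draw]
  -- iteration 3/4 --
  FD 1: (38.605,-15.435) -> (39.471,-15.935) [heading=330, draw]
  RT 15: heading 330 -> 315
  FD 20: (39.471,-15.935) -> (53.613,-30.077) [heading=315, draw]
  -- iteration 4/4 --
  FD 1: (53.613,-30.077) -> (54.32,-30.784) [heading=315, draw]
  RT 15: heading 315 -> 300
  FD 20: (54.32,-30.784) -> (64.32,-48.105) [heading=300, draw]
]
Final: pos=(64.32,-48.105), heading=300, 8 segment(s) drawn
Waypoints (9 total):
(0, 0)
(1, 0)
(20.319, -5.176)
(21.284, -5.435)
(38.605, -15.435)
(39.471, -15.935)
(53.613, -30.077)
(54.32, -30.784)
(64.32, -48.105)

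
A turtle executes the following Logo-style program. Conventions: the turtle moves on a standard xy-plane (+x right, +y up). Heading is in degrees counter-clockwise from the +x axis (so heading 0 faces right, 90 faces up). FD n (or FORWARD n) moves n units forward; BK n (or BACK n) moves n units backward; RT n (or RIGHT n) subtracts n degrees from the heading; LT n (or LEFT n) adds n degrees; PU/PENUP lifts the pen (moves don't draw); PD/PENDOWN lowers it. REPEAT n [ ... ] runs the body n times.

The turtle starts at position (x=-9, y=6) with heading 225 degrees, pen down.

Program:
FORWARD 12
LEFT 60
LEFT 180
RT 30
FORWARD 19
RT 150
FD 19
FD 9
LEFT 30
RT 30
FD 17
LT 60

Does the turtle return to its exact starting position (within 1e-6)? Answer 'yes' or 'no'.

Answer: no

Derivation:
Executing turtle program step by step:
Start: pos=(-9,6), heading=225, pen down
FD 12: (-9,6) -> (-17.485,-2.485) [heading=225, draw]
LT 60: heading 225 -> 285
LT 180: heading 285 -> 105
RT 30: heading 105 -> 75
FD 19: (-17.485,-2.485) -> (-12.568,15.867) [heading=75, draw]
RT 150: heading 75 -> 285
FD 19: (-12.568,15.867) -> (-7.65,-2.485) [heading=285, draw]
FD 9: (-7.65,-2.485) -> (-5.321,-11.179) [heading=285, draw]
LT 30: heading 285 -> 315
RT 30: heading 315 -> 285
FD 17: (-5.321,-11.179) -> (-0.921,-27.599) [heading=285, draw]
LT 60: heading 285 -> 345
Final: pos=(-0.921,-27.599), heading=345, 5 segment(s) drawn

Start position: (-9, 6)
Final position: (-0.921, -27.599)
Distance = 34.557; >= 1e-6 -> NOT closed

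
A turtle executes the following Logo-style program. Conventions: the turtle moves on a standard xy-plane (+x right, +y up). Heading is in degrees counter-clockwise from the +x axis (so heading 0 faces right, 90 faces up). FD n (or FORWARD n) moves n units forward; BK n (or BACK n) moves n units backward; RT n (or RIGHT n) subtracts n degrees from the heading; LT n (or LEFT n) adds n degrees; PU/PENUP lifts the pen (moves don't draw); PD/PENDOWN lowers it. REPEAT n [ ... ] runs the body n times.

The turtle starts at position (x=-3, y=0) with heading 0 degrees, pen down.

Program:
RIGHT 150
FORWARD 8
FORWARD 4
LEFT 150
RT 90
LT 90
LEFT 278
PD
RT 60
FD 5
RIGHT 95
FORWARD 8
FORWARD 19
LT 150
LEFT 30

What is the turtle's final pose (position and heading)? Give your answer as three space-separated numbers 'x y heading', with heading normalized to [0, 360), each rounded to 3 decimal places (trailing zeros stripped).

Executing turtle program step by step:
Start: pos=(-3,0), heading=0, pen down
RT 150: heading 0 -> 210
FD 8: (-3,0) -> (-9.928,-4) [heading=210, draw]
FD 4: (-9.928,-4) -> (-13.392,-6) [heading=210, draw]
LT 150: heading 210 -> 0
RT 90: heading 0 -> 270
LT 90: heading 270 -> 0
LT 278: heading 0 -> 278
PD: pen down
RT 60: heading 278 -> 218
FD 5: (-13.392,-6) -> (-17.332,-9.078) [heading=218, draw]
RT 95: heading 218 -> 123
FD 8: (-17.332,-9.078) -> (-21.689,-2.369) [heading=123, draw]
FD 19: (-21.689,-2.369) -> (-32.038,13.566) [heading=123, draw]
LT 150: heading 123 -> 273
LT 30: heading 273 -> 303
Final: pos=(-32.038,13.566), heading=303, 5 segment(s) drawn

Answer: -32.038 13.566 303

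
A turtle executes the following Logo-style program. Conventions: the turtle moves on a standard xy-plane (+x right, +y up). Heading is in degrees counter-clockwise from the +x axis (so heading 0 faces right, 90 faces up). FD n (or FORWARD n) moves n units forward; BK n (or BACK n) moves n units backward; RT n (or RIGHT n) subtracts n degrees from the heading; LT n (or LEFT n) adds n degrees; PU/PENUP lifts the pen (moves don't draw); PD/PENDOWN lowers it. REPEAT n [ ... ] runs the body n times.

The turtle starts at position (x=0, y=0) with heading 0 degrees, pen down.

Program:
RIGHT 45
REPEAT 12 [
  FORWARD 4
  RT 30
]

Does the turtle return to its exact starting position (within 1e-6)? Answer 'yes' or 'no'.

Executing turtle program step by step:
Start: pos=(0,0), heading=0, pen down
RT 45: heading 0 -> 315
REPEAT 12 [
  -- iteration 1/12 --
  FD 4: (0,0) -> (2.828,-2.828) [heading=315, draw]
  RT 30: heading 315 -> 285
  -- iteration 2/12 --
  FD 4: (2.828,-2.828) -> (3.864,-6.692) [heading=285, draw]
  RT 30: heading 285 -> 255
  -- iteration 3/12 --
  FD 4: (3.864,-6.692) -> (2.828,-10.556) [heading=255, draw]
  RT 30: heading 255 -> 225
  -- iteration 4/12 --
  FD 4: (2.828,-10.556) -> (0,-13.384) [heading=225, draw]
  RT 30: heading 225 -> 195
  -- iteration 5/12 --
  FD 4: (0,-13.384) -> (-3.864,-14.42) [heading=195, draw]
  RT 30: heading 195 -> 165
  -- iteration 6/12 --
  FD 4: (-3.864,-14.42) -> (-7.727,-13.384) [heading=165, draw]
  RT 30: heading 165 -> 135
  -- iteration 7/12 --
  FD 4: (-7.727,-13.384) -> (-10.556,-10.556) [heading=135, draw]
  RT 30: heading 135 -> 105
  -- iteration 8/12 --
  FD 4: (-10.556,-10.556) -> (-11.591,-6.692) [heading=105, draw]
  RT 30: heading 105 -> 75
  -- iteration 9/12 --
  FD 4: (-11.591,-6.692) -> (-10.556,-2.828) [heading=75, draw]
  RT 30: heading 75 -> 45
  -- iteration 10/12 --
  FD 4: (-10.556,-2.828) -> (-7.727,0) [heading=45, draw]
  RT 30: heading 45 -> 15
  -- iteration 11/12 --
  FD 4: (-7.727,0) -> (-3.864,1.035) [heading=15, draw]
  RT 30: heading 15 -> 345
  -- iteration 12/12 --
  FD 4: (-3.864,1.035) -> (0,0) [heading=345, draw]
  RT 30: heading 345 -> 315
]
Final: pos=(0,0), heading=315, 12 segment(s) drawn

Start position: (0, 0)
Final position: (0, 0)
Distance = 0; < 1e-6 -> CLOSED

Answer: yes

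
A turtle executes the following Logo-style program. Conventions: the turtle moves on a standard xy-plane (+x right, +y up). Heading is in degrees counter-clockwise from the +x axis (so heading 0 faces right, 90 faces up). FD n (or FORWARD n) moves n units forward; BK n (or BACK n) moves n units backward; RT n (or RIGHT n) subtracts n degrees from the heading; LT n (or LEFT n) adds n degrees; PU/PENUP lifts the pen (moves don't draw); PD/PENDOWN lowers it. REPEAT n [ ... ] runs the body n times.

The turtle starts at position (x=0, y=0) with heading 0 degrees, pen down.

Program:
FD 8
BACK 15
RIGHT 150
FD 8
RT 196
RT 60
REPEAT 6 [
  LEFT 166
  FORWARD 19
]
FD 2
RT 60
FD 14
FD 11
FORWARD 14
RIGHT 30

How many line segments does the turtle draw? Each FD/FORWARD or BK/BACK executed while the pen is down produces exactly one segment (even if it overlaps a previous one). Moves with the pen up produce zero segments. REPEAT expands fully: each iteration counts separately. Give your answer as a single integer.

Answer: 13

Derivation:
Executing turtle program step by step:
Start: pos=(0,0), heading=0, pen down
FD 8: (0,0) -> (8,0) [heading=0, draw]
BK 15: (8,0) -> (-7,0) [heading=0, draw]
RT 150: heading 0 -> 210
FD 8: (-7,0) -> (-13.928,-4) [heading=210, draw]
RT 196: heading 210 -> 14
RT 60: heading 14 -> 314
REPEAT 6 [
  -- iteration 1/6 --
  LT 166: heading 314 -> 120
  FD 19: (-13.928,-4) -> (-23.428,12.454) [heading=120, draw]
  -- iteration 2/6 --
  LT 166: heading 120 -> 286
  FD 19: (-23.428,12.454) -> (-18.191,-5.809) [heading=286, draw]
  -- iteration 3/6 --
  LT 166: heading 286 -> 92
  FD 19: (-18.191,-5.809) -> (-18.854,13.179) [heading=92, draw]
  -- iteration 4/6 --
  LT 166: heading 92 -> 258
  FD 19: (-18.854,13.179) -> (-22.805,-5.406) [heading=258, draw]
  -- iteration 5/6 --
  LT 166: heading 258 -> 64
  FD 19: (-22.805,-5.406) -> (-14.475,11.671) [heading=64, draw]
  -- iteration 6/6 --
  LT 166: heading 64 -> 230
  FD 19: (-14.475,11.671) -> (-26.688,-2.884) [heading=230, draw]
]
FD 2: (-26.688,-2.884) -> (-27.974,-4.416) [heading=230, draw]
RT 60: heading 230 -> 170
FD 14: (-27.974,-4.416) -> (-41.761,-1.985) [heading=170, draw]
FD 11: (-41.761,-1.985) -> (-52.594,-0.075) [heading=170, draw]
FD 14: (-52.594,-0.075) -> (-66.381,2.357) [heading=170, draw]
RT 30: heading 170 -> 140
Final: pos=(-66.381,2.357), heading=140, 13 segment(s) drawn
Segments drawn: 13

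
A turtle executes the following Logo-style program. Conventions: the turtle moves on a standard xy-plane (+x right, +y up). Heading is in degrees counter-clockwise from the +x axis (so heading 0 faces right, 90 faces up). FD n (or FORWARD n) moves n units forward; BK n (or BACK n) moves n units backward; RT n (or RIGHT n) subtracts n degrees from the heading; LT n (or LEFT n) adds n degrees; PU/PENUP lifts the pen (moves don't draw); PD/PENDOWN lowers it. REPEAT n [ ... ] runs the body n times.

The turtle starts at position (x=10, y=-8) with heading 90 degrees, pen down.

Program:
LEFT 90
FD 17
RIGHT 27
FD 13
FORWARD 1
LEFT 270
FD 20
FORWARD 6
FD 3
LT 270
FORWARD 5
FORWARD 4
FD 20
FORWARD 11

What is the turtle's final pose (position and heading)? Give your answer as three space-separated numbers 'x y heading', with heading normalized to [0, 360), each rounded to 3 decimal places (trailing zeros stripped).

Executing turtle program step by step:
Start: pos=(10,-8), heading=90, pen down
LT 90: heading 90 -> 180
FD 17: (10,-8) -> (-7,-8) [heading=180, draw]
RT 27: heading 180 -> 153
FD 13: (-7,-8) -> (-18.583,-2.098) [heading=153, draw]
FD 1: (-18.583,-2.098) -> (-19.474,-1.644) [heading=153, draw]
LT 270: heading 153 -> 63
FD 20: (-19.474,-1.644) -> (-10.394,16.176) [heading=63, draw]
FD 6: (-10.394,16.176) -> (-7.67,21.522) [heading=63, draw]
FD 3: (-7.67,21.522) -> (-6.308,24.195) [heading=63, draw]
LT 270: heading 63 -> 333
FD 5: (-6.308,24.195) -> (-1.853,21.925) [heading=333, draw]
FD 4: (-1.853,21.925) -> (1.711,20.109) [heading=333, draw]
FD 20: (1.711,20.109) -> (19.531,11.029) [heading=333, draw]
FD 11: (19.531,11.029) -> (29.332,6.035) [heading=333, draw]
Final: pos=(29.332,6.035), heading=333, 10 segment(s) drawn

Answer: 29.332 6.035 333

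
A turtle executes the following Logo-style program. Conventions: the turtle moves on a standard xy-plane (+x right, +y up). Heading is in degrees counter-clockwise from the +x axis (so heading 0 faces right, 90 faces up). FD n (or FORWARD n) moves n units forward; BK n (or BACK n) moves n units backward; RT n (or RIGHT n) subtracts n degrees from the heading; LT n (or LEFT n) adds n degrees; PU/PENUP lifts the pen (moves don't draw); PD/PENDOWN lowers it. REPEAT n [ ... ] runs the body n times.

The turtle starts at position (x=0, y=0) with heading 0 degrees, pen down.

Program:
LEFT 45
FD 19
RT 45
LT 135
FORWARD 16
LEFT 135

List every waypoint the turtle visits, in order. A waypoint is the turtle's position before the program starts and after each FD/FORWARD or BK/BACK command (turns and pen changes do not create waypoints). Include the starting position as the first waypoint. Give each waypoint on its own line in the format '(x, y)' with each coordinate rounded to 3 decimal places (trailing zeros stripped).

Answer: (0, 0)
(13.435, 13.435)
(2.121, 24.749)

Derivation:
Executing turtle program step by step:
Start: pos=(0,0), heading=0, pen down
LT 45: heading 0 -> 45
FD 19: (0,0) -> (13.435,13.435) [heading=45, draw]
RT 45: heading 45 -> 0
LT 135: heading 0 -> 135
FD 16: (13.435,13.435) -> (2.121,24.749) [heading=135, draw]
LT 135: heading 135 -> 270
Final: pos=(2.121,24.749), heading=270, 2 segment(s) drawn
Waypoints (3 total):
(0, 0)
(13.435, 13.435)
(2.121, 24.749)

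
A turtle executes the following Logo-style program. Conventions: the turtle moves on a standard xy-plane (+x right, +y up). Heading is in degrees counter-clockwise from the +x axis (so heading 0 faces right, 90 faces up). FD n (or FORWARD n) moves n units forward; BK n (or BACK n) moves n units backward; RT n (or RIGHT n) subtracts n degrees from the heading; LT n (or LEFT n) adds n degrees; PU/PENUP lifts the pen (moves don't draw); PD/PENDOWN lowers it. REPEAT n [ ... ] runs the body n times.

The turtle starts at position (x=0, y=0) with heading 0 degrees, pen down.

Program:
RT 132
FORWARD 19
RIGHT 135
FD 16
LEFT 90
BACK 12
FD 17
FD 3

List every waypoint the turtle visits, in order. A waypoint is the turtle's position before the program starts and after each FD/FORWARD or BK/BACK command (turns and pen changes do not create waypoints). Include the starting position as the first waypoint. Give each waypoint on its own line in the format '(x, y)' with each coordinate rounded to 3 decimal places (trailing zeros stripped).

Answer: (0, 0)
(-12.713, -14.12)
(-13.551, 1.858)
(-1.567, 2.486)
(-18.544, 1.597)
(-21.54, 1.44)

Derivation:
Executing turtle program step by step:
Start: pos=(0,0), heading=0, pen down
RT 132: heading 0 -> 228
FD 19: (0,0) -> (-12.713,-14.12) [heading=228, draw]
RT 135: heading 228 -> 93
FD 16: (-12.713,-14.12) -> (-13.551,1.858) [heading=93, draw]
LT 90: heading 93 -> 183
BK 12: (-13.551,1.858) -> (-1.567,2.486) [heading=183, draw]
FD 17: (-1.567,2.486) -> (-18.544,1.597) [heading=183, draw]
FD 3: (-18.544,1.597) -> (-21.54,1.44) [heading=183, draw]
Final: pos=(-21.54,1.44), heading=183, 5 segment(s) drawn
Waypoints (6 total):
(0, 0)
(-12.713, -14.12)
(-13.551, 1.858)
(-1.567, 2.486)
(-18.544, 1.597)
(-21.54, 1.44)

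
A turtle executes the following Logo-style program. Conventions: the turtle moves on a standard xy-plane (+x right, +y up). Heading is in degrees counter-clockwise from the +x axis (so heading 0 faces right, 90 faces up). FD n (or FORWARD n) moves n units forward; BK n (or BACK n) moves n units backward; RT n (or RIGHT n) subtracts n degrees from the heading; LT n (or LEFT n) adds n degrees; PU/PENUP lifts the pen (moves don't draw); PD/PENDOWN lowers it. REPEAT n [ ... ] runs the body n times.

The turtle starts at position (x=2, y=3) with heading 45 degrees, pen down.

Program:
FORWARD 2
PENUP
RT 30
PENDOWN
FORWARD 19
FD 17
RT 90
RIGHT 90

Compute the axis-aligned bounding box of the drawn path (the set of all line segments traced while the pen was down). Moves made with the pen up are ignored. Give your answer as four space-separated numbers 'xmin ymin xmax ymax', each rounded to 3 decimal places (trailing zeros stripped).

Executing turtle program step by step:
Start: pos=(2,3), heading=45, pen down
FD 2: (2,3) -> (3.414,4.414) [heading=45, draw]
PU: pen up
RT 30: heading 45 -> 15
PD: pen down
FD 19: (3.414,4.414) -> (21.767,9.332) [heading=15, draw]
FD 17: (21.767,9.332) -> (38.188,13.732) [heading=15, draw]
RT 90: heading 15 -> 285
RT 90: heading 285 -> 195
Final: pos=(38.188,13.732), heading=195, 3 segment(s) drawn

Segment endpoints: x in {2, 3.414, 21.767, 38.188}, y in {3, 4.414, 9.332, 13.732}
xmin=2, ymin=3, xmax=38.188, ymax=13.732

Answer: 2 3 38.188 13.732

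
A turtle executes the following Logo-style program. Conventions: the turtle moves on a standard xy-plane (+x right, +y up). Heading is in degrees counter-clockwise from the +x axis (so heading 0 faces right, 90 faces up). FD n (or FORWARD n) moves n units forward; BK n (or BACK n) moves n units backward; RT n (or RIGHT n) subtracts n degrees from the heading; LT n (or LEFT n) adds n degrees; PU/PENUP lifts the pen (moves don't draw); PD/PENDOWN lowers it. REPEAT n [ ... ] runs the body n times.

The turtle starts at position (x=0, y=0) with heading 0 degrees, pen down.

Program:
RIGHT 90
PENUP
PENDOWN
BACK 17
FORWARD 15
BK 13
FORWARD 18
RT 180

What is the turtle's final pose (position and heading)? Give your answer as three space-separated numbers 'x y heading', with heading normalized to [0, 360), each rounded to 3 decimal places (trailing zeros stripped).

Answer: 0 -3 90

Derivation:
Executing turtle program step by step:
Start: pos=(0,0), heading=0, pen down
RT 90: heading 0 -> 270
PU: pen up
PD: pen down
BK 17: (0,0) -> (0,17) [heading=270, draw]
FD 15: (0,17) -> (0,2) [heading=270, draw]
BK 13: (0,2) -> (0,15) [heading=270, draw]
FD 18: (0,15) -> (0,-3) [heading=270, draw]
RT 180: heading 270 -> 90
Final: pos=(0,-3), heading=90, 4 segment(s) drawn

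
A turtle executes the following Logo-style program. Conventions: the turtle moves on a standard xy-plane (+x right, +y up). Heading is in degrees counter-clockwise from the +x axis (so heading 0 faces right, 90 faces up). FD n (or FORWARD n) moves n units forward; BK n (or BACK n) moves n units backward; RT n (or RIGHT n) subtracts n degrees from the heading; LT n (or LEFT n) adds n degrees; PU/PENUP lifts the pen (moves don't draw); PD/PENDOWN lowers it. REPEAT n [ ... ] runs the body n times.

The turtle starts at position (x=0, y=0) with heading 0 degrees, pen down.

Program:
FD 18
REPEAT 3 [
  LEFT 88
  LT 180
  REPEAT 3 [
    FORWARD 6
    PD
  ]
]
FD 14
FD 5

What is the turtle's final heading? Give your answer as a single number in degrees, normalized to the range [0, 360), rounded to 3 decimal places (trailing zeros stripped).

Answer: 84

Derivation:
Executing turtle program step by step:
Start: pos=(0,0), heading=0, pen down
FD 18: (0,0) -> (18,0) [heading=0, draw]
REPEAT 3 [
  -- iteration 1/3 --
  LT 88: heading 0 -> 88
  LT 180: heading 88 -> 268
  REPEAT 3 [
    -- iteration 1/3 --
    FD 6: (18,0) -> (17.791,-5.996) [heading=268, draw]
    PD: pen down
    -- iteration 2/3 --
    FD 6: (17.791,-5.996) -> (17.581,-11.993) [heading=268, draw]
    PD: pen down
    -- iteration 3/3 --
    FD 6: (17.581,-11.993) -> (17.372,-17.989) [heading=268, draw]
    PD: pen down
  ]
  -- iteration 2/3 --
  LT 88: heading 268 -> 356
  LT 180: heading 356 -> 176
  REPEAT 3 [
    -- iteration 1/3 --
    FD 6: (17.372,-17.989) -> (11.386,-17.57) [heading=176, draw]
    PD: pen down
    -- iteration 2/3 --
    FD 6: (11.386,-17.57) -> (5.401,-17.152) [heading=176, draw]
    PD: pen down
    -- iteration 3/3 --
    FD 6: (5.401,-17.152) -> (-0.584,-16.733) [heading=176, draw]
    PD: pen down
  ]
  -- iteration 3/3 --
  LT 88: heading 176 -> 264
  LT 180: heading 264 -> 84
  REPEAT 3 [
    -- iteration 1/3 --
    FD 6: (-0.584,-16.733) -> (0.043,-10.766) [heading=84, draw]
    PD: pen down
    -- iteration 2/3 --
    FD 6: (0.043,-10.766) -> (0.67,-4.799) [heading=84, draw]
    PD: pen down
    -- iteration 3/3 --
    FD 6: (0.67,-4.799) -> (1.297,1.168) [heading=84, draw]
    PD: pen down
  ]
]
FD 14: (1.297,1.168) -> (2.761,15.091) [heading=84, draw]
FD 5: (2.761,15.091) -> (3.283,20.064) [heading=84, draw]
Final: pos=(3.283,20.064), heading=84, 12 segment(s) drawn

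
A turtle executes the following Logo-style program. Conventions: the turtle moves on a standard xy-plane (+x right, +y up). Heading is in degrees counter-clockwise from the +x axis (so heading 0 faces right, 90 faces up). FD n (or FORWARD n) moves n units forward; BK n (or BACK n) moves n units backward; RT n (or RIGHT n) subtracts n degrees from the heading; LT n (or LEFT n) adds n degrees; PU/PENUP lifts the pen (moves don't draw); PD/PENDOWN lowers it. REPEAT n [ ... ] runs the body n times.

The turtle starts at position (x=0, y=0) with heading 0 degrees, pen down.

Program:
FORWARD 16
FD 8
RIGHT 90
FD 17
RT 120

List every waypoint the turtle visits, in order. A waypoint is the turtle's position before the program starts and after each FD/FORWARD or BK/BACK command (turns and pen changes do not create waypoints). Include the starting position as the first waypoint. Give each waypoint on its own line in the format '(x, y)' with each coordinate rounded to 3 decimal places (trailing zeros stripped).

Executing turtle program step by step:
Start: pos=(0,0), heading=0, pen down
FD 16: (0,0) -> (16,0) [heading=0, draw]
FD 8: (16,0) -> (24,0) [heading=0, draw]
RT 90: heading 0 -> 270
FD 17: (24,0) -> (24,-17) [heading=270, draw]
RT 120: heading 270 -> 150
Final: pos=(24,-17), heading=150, 3 segment(s) drawn
Waypoints (4 total):
(0, 0)
(16, 0)
(24, 0)
(24, -17)

Answer: (0, 0)
(16, 0)
(24, 0)
(24, -17)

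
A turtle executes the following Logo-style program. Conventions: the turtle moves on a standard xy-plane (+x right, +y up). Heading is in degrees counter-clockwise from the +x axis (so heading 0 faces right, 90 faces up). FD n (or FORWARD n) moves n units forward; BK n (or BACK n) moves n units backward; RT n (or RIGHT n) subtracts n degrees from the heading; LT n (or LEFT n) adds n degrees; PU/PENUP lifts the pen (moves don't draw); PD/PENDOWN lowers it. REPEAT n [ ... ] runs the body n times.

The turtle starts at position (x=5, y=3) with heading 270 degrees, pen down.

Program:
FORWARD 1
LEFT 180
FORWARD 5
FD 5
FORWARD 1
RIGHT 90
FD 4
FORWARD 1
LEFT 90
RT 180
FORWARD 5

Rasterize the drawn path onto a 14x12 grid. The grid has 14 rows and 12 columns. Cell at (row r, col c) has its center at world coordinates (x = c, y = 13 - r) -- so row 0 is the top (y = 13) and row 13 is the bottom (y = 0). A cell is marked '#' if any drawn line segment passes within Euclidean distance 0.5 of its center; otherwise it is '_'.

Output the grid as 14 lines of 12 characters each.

Segment 0: (5,3) -> (5,2)
Segment 1: (5,2) -> (5,7)
Segment 2: (5,7) -> (5,12)
Segment 3: (5,12) -> (5,13)
Segment 4: (5,13) -> (9,13)
Segment 5: (9,13) -> (10,13)
Segment 6: (10,13) -> (10,8)

Answer: _____######_
_____#____#_
_____#____#_
_____#____#_
_____#____#_
_____#____#_
_____#______
_____#______
_____#______
_____#______
_____#______
_____#______
____________
____________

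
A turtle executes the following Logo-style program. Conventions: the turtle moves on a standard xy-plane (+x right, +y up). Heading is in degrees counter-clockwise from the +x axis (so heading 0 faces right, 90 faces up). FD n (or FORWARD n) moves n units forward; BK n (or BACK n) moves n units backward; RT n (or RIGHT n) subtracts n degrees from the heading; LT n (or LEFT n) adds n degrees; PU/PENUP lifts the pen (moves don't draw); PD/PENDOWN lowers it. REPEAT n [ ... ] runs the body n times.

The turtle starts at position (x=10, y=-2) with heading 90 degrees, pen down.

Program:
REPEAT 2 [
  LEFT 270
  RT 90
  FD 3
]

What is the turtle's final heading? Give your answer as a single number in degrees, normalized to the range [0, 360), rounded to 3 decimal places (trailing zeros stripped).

Answer: 90

Derivation:
Executing turtle program step by step:
Start: pos=(10,-2), heading=90, pen down
REPEAT 2 [
  -- iteration 1/2 --
  LT 270: heading 90 -> 0
  RT 90: heading 0 -> 270
  FD 3: (10,-2) -> (10,-5) [heading=270, draw]
  -- iteration 2/2 --
  LT 270: heading 270 -> 180
  RT 90: heading 180 -> 90
  FD 3: (10,-5) -> (10,-2) [heading=90, draw]
]
Final: pos=(10,-2), heading=90, 2 segment(s) drawn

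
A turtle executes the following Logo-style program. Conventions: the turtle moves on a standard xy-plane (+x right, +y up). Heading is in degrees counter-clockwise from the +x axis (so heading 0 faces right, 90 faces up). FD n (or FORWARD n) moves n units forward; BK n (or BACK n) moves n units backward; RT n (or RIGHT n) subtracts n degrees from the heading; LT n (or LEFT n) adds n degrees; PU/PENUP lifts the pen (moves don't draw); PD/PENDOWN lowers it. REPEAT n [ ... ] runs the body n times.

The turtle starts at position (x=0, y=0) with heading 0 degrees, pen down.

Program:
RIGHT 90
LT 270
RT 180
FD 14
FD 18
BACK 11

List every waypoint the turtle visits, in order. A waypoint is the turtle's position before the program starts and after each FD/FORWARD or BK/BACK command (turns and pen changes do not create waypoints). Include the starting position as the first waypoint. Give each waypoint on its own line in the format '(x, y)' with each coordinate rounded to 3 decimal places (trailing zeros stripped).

Answer: (0, 0)
(14, 0)
(32, 0)
(21, 0)

Derivation:
Executing turtle program step by step:
Start: pos=(0,0), heading=0, pen down
RT 90: heading 0 -> 270
LT 270: heading 270 -> 180
RT 180: heading 180 -> 0
FD 14: (0,0) -> (14,0) [heading=0, draw]
FD 18: (14,0) -> (32,0) [heading=0, draw]
BK 11: (32,0) -> (21,0) [heading=0, draw]
Final: pos=(21,0), heading=0, 3 segment(s) drawn
Waypoints (4 total):
(0, 0)
(14, 0)
(32, 0)
(21, 0)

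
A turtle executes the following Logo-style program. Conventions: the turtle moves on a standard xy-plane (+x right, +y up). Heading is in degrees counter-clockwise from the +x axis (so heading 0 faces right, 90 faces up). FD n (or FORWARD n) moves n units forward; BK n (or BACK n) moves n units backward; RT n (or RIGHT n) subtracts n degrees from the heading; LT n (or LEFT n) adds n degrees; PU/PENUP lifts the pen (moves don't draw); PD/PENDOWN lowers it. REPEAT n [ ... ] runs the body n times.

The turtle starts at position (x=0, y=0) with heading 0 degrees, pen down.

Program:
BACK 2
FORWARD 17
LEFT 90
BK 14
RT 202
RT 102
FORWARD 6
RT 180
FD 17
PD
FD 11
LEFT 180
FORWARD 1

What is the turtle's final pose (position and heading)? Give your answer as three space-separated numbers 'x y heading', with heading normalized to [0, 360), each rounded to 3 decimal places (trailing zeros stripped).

Executing turtle program step by step:
Start: pos=(0,0), heading=0, pen down
BK 2: (0,0) -> (-2,0) [heading=0, draw]
FD 17: (-2,0) -> (15,0) [heading=0, draw]
LT 90: heading 0 -> 90
BK 14: (15,0) -> (15,-14) [heading=90, draw]
RT 202: heading 90 -> 248
RT 102: heading 248 -> 146
FD 6: (15,-14) -> (10.026,-10.645) [heading=146, draw]
RT 180: heading 146 -> 326
FD 17: (10.026,-10.645) -> (24.119,-20.151) [heading=326, draw]
PD: pen down
FD 11: (24.119,-20.151) -> (33.239,-26.302) [heading=326, draw]
LT 180: heading 326 -> 146
FD 1: (33.239,-26.302) -> (32.41,-25.743) [heading=146, draw]
Final: pos=(32.41,-25.743), heading=146, 7 segment(s) drawn

Answer: 32.41 -25.743 146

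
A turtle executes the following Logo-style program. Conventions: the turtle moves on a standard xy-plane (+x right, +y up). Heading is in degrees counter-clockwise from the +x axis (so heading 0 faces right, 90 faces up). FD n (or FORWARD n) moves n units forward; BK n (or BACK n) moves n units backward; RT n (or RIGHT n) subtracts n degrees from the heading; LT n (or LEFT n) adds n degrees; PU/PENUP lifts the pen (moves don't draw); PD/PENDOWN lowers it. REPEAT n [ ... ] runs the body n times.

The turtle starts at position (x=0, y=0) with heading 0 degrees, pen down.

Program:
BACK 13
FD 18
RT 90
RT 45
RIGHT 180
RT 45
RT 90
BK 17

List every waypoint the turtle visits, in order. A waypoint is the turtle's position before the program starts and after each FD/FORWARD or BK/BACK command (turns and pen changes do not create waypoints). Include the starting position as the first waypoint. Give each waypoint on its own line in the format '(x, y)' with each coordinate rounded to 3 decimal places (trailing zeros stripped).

Executing turtle program step by step:
Start: pos=(0,0), heading=0, pen down
BK 13: (0,0) -> (-13,0) [heading=0, draw]
FD 18: (-13,0) -> (5,0) [heading=0, draw]
RT 90: heading 0 -> 270
RT 45: heading 270 -> 225
RT 180: heading 225 -> 45
RT 45: heading 45 -> 0
RT 90: heading 0 -> 270
BK 17: (5,0) -> (5,17) [heading=270, draw]
Final: pos=(5,17), heading=270, 3 segment(s) drawn
Waypoints (4 total):
(0, 0)
(-13, 0)
(5, 0)
(5, 17)

Answer: (0, 0)
(-13, 0)
(5, 0)
(5, 17)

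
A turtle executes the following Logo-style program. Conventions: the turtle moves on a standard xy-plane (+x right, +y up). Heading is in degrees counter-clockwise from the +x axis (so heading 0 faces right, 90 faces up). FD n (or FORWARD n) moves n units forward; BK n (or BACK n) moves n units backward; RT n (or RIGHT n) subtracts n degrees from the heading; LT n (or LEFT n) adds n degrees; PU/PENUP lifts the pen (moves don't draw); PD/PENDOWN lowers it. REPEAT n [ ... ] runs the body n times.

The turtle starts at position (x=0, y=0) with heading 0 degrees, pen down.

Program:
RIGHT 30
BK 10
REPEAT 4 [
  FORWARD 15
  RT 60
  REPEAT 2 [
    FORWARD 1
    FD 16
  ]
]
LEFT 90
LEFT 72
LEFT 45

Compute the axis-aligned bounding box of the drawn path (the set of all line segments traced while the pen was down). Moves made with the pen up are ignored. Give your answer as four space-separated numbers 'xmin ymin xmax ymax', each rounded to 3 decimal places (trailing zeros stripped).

Answer: -80.54 -76 4.33 5

Derivation:
Executing turtle program step by step:
Start: pos=(0,0), heading=0, pen down
RT 30: heading 0 -> 330
BK 10: (0,0) -> (-8.66,5) [heading=330, draw]
REPEAT 4 [
  -- iteration 1/4 --
  FD 15: (-8.66,5) -> (4.33,-2.5) [heading=330, draw]
  RT 60: heading 330 -> 270
  REPEAT 2 [
    -- iteration 1/2 --
    FD 1: (4.33,-2.5) -> (4.33,-3.5) [heading=270, draw]
    FD 16: (4.33,-3.5) -> (4.33,-19.5) [heading=270, draw]
    -- iteration 2/2 --
    FD 1: (4.33,-19.5) -> (4.33,-20.5) [heading=270, draw]
    FD 16: (4.33,-20.5) -> (4.33,-36.5) [heading=270, draw]
  ]
  -- iteration 2/4 --
  FD 15: (4.33,-36.5) -> (4.33,-51.5) [heading=270, draw]
  RT 60: heading 270 -> 210
  REPEAT 2 [
    -- iteration 1/2 --
    FD 1: (4.33,-51.5) -> (3.464,-52) [heading=210, draw]
    FD 16: (3.464,-52) -> (-10.392,-60) [heading=210, draw]
    -- iteration 2/2 --
    FD 1: (-10.392,-60) -> (-11.258,-60.5) [heading=210, draw]
    FD 16: (-11.258,-60.5) -> (-25.115,-68.5) [heading=210, draw]
  ]
  -- iteration 3/4 --
  FD 15: (-25.115,-68.5) -> (-38.105,-76) [heading=210, draw]
  RT 60: heading 210 -> 150
  REPEAT 2 [
    -- iteration 1/2 --
    FD 1: (-38.105,-76) -> (-38.971,-75.5) [heading=150, draw]
    FD 16: (-38.971,-75.5) -> (-52.828,-67.5) [heading=150, draw]
    -- iteration 2/2 --
    FD 1: (-52.828,-67.5) -> (-53.694,-67) [heading=150, draw]
    FD 16: (-53.694,-67) -> (-67.55,-59) [heading=150, draw]
  ]
  -- iteration 4/4 --
  FD 15: (-67.55,-59) -> (-80.54,-51.5) [heading=150, draw]
  RT 60: heading 150 -> 90
  REPEAT 2 [
    -- iteration 1/2 --
    FD 1: (-80.54,-51.5) -> (-80.54,-50.5) [heading=90, draw]
    FD 16: (-80.54,-50.5) -> (-80.54,-34.5) [heading=90, draw]
    -- iteration 2/2 --
    FD 1: (-80.54,-34.5) -> (-80.54,-33.5) [heading=90, draw]
    FD 16: (-80.54,-33.5) -> (-80.54,-17.5) [heading=90, draw]
  ]
]
LT 90: heading 90 -> 180
LT 72: heading 180 -> 252
LT 45: heading 252 -> 297
Final: pos=(-80.54,-17.5), heading=297, 21 segment(s) drawn

Segment endpoints: x in {-80.54, -67.55, -53.694, -52.828, -38.971, -38.105, -25.115, -11.258, -10.392, -8.66, 0, 3.464, 4.33, 4.33, 4.33, 4.33}, y in {-76, -75.5, -68.5, -67.5, -67, -60.5, -60, -59, -52, -51.5, -50.5, -36.5, -34.5, -33.5, -20.5, -19.5, -17.5, -3.5, -2.5, 0, 5}
xmin=-80.54, ymin=-76, xmax=4.33, ymax=5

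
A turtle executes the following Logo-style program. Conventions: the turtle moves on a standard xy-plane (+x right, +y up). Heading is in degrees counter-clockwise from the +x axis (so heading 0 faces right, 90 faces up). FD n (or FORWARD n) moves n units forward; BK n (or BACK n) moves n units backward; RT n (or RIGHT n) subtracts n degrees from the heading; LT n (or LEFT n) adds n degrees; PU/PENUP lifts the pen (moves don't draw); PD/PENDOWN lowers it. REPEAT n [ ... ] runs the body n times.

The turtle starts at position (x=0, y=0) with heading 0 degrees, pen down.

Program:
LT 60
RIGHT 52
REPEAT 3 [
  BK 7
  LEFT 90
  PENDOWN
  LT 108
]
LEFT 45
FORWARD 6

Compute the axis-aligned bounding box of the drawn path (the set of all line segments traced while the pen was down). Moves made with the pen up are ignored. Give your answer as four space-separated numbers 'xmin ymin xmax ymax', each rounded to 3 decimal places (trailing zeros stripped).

Answer: -6.932 -8.506 0 2.094

Derivation:
Executing turtle program step by step:
Start: pos=(0,0), heading=0, pen down
LT 60: heading 0 -> 60
RT 52: heading 60 -> 8
REPEAT 3 [
  -- iteration 1/3 --
  BK 7: (0,0) -> (-6.932,-0.974) [heading=8, draw]
  LT 90: heading 8 -> 98
  PD: pen down
  LT 108: heading 98 -> 206
  -- iteration 2/3 --
  BK 7: (-6.932,-0.974) -> (-0.64,2.094) [heading=206, draw]
  LT 90: heading 206 -> 296
  PD: pen down
  LT 108: heading 296 -> 44
  -- iteration 3/3 --
  BK 7: (-0.64,2.094) -> (-5.676,-2.768) [heading=44, draw]
  LT 90: heading 44 -> 134
  PD: pen down
  LT 108: heading 134 -> 242
]
LT 45: heading 242 -> 287
FD 6: (-5.676,-2.768) -> (-3.921,-8.506) [heading=287, draw]
Final: pos=(-3.921,-8.506), heading=287, 4 segment(s) drawn

Segment endpoints: x in {-6.932, -5.676, -3.921, -0.64, 0}, y in {-8.506, -2.768, -0.974, 0, 2.094}
xmin=-6.932, ymin=-8.506, xmax=0, ymax=2.094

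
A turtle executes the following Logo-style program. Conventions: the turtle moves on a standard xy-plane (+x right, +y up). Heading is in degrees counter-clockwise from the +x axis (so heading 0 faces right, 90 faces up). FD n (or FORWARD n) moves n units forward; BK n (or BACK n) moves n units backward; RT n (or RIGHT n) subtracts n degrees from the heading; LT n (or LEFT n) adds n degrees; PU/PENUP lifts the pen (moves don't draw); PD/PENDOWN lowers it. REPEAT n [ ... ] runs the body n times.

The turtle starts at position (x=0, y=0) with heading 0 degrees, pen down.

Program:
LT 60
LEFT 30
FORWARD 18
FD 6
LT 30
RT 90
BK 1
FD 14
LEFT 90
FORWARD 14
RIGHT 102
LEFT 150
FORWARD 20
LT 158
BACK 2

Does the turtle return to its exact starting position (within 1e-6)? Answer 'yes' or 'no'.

Executing turtle program step by step:
Start: pos=(0,0), heading=0, pen down
LT 60: heading 0 -> 60
LT 30: heading 60 -> 90
FD 18: (0,0) -> (0,18) [heading=90, draw]
FD 6: (0,18) -> (0,24) [heading=90, draw]
LT 30: heading 90 -> 120
RT 90: heading 120 -> 30
BK 1: (0,24) -> (-0.866,23.5) [heading=30, draw]
FD 14: (-0.866,23.5) -> (11.258,30.5) [heading=30, draw]
LT 90: heading 30 -> 120
FD 14: (11.258,30.5) -> (4.258,42.624) [heading=120, draw]
RT 102: heading 120 -> 18
LT 150: heading 18 -> 168
FD 20: (4.258,42.624) -> (-15.305,46.783) [heading=168, draw]
LT 158: heading 168 -> 326
BK 2: (-15.305,46.783) -> (-16.963,47.901) [heading=326, draw]
Final: pos=(-16.963,47.901), heading=326, 7 segment(s) drawn

Start position: (0, 0)
Final position: (-16.963, 47.901)
Distance = 50.816; >= 1e-6 -> NOT closed

Answer: no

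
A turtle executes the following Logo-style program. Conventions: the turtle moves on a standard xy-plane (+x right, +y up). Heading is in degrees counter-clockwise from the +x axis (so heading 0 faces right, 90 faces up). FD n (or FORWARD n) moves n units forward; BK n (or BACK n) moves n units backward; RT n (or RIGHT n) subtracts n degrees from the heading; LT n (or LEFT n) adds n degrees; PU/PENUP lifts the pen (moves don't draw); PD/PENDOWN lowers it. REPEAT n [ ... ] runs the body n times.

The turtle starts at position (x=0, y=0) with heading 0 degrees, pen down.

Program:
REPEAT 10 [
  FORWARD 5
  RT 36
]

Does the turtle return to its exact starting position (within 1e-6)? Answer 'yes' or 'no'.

Answer: yes

Derivation:
Executing turtle program step by step:
Start: pos=(0,0), heading=0, pen down
REPEAT 10 [
  -- iteration 1/10 --
  FD 5: (0,0) -> (5,0) [heading=0, draw]
  RT 36: heading 0 -> 324
  -- iteration 2/10 --
  FD 5: (5,0) -> (9.045,-2.939) [heading=324, draw]
  RT 36: heading 324 -> 288
  -- iteration 3/10 --
  FD 5: (9.045,-2.939) -> (10.59,-7.694) [heading=288, draw]
  RT 36: heading 288 -> 252
  -- iteration 4/10 --
  FD 5: (10.59,-7.694) -> (9.045,-12.449) [heading=252, draw]
  RT 36: heading 252 -> 216
  -- iteration 5/10 --
  FD 5: (9.045,-12.449) -> (5,-15.388) [heading=216, draw]
  RT 36: heading 216 -> 180
  -- iteration 6/10 --
  FD 5: (5,-15.388) -> (0,-15.388) [heading=180, draw]
  RT 36: heading 180 -> 144
  -- iteration 7/10 --
  FD 5: (0,-15.388) -> (-4.045,-12.449) [heading=144, draw]
  RT 36: heading 144 -> 108
  -- iteration 8/10 --
  FD 5: (-4.045,-12.449) -> (-5.59,-7.694) [heading=108, draw]
  RT 36: heading 108 -> 72
  -- iteration 9/10 --
  FD 5: (-5.59,-7.694) -> (-4.045,-2.939) [heading=72, draw]
  RT 36: heading 72 -> 36
  -- iteration 10/10 --
  FD 5: (-4.045,-2.939) -> (0,0) [heading=36, draw]
  RT 36: heading 36 -> 0
]
Final: pos=(0,0), heading=0, 10 segment(s) drawn

Start position: (0, 0)
Final position: (0, 0)
Distance = 0; < 1e-6 -> CLOSED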